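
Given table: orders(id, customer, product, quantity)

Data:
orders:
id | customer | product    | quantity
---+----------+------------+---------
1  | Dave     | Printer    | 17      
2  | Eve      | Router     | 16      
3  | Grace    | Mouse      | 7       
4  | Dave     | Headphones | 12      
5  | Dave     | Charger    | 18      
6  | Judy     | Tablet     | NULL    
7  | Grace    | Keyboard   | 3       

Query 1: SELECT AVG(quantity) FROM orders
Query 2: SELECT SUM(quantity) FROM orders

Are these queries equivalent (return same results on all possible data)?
No, not equivalent

Query 1 returns: [(12.166666666666666,)]
Query 2 returns: [(73,)]

Reason: AVG vs SUM give different aggregate values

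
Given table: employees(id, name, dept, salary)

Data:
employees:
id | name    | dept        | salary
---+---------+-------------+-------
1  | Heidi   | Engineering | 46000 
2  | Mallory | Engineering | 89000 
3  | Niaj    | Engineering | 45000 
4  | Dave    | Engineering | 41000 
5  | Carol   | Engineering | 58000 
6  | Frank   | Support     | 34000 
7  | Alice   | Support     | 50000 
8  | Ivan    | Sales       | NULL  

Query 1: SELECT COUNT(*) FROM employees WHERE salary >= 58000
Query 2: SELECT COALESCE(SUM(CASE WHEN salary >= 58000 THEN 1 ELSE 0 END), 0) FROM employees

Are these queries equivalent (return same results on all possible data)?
Yes, equivalent

Both queries return: [(2,)]

Reason: COUNT with WHERE vs conditional SUM (COALESCE handles empty-table NULL)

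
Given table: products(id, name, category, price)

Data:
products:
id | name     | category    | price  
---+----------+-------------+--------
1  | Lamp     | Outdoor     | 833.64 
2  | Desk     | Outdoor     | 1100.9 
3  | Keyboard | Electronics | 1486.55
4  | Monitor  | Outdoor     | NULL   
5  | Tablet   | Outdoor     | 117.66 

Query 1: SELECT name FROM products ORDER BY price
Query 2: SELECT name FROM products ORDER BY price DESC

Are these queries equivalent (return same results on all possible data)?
No, not equivalent

Query 1 returns: [('Monitor',), ('Tablet',), ('Lamp',), ('Desk',), ('Keyboard',)]
Query 2 returns: [('Keyboard',), ('Desk',), ('Lamp',), ('Tablet',), ('Monitor',)]

Reason: ASC vs DESC gives opposite ordering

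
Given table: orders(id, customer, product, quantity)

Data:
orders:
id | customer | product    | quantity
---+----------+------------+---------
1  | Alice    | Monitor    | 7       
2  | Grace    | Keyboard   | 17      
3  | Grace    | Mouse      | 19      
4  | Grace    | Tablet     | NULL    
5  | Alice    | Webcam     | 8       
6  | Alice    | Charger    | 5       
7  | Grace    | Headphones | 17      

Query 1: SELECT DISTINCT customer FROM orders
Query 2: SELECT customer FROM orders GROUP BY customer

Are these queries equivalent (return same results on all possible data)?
Yes, equivalent

Both queries return: [('Alice',), ('Grace',)]

Reason: Both get unique customers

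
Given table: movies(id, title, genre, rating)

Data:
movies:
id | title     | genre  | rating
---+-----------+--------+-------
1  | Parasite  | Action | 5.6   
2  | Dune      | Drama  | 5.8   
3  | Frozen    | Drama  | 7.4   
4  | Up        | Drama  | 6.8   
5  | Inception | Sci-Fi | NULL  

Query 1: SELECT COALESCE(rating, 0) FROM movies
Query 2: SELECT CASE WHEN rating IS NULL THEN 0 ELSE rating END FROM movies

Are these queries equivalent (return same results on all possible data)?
Yes, equivalent

Both queries return: [(0,), (5.6,), (5.8,), (6.8,), (7.4,)]

Reason: COALESCE vs CASE for NULL handling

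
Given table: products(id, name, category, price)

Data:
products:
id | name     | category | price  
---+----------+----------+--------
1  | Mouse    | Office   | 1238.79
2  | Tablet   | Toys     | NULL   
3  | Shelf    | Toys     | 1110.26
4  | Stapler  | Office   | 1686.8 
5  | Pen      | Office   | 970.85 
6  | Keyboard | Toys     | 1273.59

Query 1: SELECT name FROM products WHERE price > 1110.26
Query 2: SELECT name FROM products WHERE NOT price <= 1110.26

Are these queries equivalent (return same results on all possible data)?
Yes, equivalent

Both queries return: [('Keyboard',), ('Mouse',), ('Stapler',)]

Reason: Both filter price > 1110.26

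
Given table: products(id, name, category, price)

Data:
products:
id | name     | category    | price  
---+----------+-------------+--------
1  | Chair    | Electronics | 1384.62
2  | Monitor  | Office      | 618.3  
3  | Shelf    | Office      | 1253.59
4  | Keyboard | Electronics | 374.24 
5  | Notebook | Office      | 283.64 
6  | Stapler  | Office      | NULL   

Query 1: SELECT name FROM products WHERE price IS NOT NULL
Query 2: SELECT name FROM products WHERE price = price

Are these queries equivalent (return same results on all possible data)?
Yes, equivalent

Both queries return: [('Chair',), ('Keyboard',), ('Monitor',), ('Notebook',), ('Shelf',)]

Reason: IS NOT NULL vs self-equality (both exclude NULLs)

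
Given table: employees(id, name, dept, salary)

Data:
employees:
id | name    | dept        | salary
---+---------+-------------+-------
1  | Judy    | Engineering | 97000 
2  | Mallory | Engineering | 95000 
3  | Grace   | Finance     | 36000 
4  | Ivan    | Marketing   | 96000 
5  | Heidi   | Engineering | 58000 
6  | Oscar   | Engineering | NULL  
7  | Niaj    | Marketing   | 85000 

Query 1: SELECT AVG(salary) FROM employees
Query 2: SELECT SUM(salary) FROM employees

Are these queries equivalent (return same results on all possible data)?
No, not equivalent

Query 1 returns: [(77833.33333333333,)]
Query 2 returns: [(467000,)]

Reason: AVG vs SUM give different aggregate values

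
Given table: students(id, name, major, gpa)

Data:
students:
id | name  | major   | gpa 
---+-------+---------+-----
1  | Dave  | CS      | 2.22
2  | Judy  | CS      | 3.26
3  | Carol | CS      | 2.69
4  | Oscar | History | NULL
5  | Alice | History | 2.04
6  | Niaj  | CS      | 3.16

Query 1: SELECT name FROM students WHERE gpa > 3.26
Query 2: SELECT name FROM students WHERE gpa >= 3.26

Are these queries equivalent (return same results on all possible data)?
No, not equivalent

Query 1 returns: []
Query 2 returns: [('Judy',)]

Reason: > vs >= gives different results when gpa = 3.26 exists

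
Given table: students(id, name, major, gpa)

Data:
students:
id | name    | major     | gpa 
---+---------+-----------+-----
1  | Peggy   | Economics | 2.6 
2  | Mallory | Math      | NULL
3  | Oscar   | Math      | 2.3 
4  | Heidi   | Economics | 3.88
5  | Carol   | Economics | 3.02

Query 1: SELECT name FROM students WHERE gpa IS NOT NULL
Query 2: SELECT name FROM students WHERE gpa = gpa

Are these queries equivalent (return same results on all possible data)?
Yes, equivalent

Both queries return: [('Carol',), ('Heidi',), ('Oscar',), ('Peggy',)]

Reason: IS NOT NULL vs self-equality (both exclude NULLs)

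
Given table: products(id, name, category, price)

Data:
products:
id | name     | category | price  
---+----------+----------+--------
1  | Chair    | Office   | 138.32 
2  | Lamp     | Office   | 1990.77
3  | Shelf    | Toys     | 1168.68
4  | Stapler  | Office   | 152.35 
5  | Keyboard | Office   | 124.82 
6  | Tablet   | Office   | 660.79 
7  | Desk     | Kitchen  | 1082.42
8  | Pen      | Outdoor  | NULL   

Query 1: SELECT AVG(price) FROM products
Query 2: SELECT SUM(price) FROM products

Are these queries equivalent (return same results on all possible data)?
No, not equivalent

Query 1 returns: [(759.7357142857143,)]
Query 2 returns: [(5318.15,)]

Reason: AVG vs SUM give different aggregate values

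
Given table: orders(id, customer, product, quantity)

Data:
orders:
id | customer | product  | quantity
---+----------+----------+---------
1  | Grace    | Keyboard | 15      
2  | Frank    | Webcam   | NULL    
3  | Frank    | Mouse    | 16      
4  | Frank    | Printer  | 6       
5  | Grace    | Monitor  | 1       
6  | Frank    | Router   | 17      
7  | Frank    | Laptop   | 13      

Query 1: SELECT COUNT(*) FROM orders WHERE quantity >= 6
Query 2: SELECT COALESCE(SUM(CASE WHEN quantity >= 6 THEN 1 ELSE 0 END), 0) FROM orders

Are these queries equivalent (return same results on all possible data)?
Yes, equivalent

Both queries return: [(5,)]

Reason: COUNT with WHERE vs conditional SUM (COALESCE handles empty-table NULL)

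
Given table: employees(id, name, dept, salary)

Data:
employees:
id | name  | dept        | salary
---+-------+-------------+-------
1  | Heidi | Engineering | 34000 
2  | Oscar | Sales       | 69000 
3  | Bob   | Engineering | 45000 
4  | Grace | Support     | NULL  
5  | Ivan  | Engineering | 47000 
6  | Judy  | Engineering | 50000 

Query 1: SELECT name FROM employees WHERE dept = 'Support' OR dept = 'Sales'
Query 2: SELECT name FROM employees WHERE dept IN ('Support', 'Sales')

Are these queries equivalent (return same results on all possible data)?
Yes, equivalent

Both queries return: [('Grace',), ('Oscar',)]

Reason: OR vs IN are equivalent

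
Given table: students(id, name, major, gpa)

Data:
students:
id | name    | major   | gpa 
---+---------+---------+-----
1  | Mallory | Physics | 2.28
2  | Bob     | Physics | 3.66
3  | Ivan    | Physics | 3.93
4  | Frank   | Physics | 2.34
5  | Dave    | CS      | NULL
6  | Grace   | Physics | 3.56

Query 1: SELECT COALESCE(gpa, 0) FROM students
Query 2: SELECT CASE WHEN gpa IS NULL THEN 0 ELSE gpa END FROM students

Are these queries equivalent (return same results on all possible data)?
Yes, equivalent

Both queries return: [(0,), (2.28,), (2.34,), (3.56,), (3.66,), (3.93,)]

Reason: COALESCE vs CASE for NULL handling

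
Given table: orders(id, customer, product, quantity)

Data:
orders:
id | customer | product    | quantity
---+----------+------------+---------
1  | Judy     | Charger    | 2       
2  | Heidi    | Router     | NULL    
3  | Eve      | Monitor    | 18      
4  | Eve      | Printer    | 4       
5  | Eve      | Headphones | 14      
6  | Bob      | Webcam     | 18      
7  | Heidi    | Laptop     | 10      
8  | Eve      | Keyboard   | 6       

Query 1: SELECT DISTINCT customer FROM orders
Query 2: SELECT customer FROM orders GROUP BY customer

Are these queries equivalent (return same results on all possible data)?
Yes, equivalent

Both queries return: [('Bob',), ('Eve',), ('Heidi',), ('Judy',)]

Reason: Both get unique customers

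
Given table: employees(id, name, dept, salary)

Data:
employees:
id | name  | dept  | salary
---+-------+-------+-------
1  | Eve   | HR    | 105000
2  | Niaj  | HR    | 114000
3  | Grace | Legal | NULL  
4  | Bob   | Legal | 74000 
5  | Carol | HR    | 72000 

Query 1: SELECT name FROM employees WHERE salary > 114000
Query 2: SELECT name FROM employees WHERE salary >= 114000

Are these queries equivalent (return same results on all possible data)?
No, not equivalent

Query 1 returns: []
Query 2 returns: [('Niaj',)]

Reason: > vs >= gives different results when salary = 114000 exists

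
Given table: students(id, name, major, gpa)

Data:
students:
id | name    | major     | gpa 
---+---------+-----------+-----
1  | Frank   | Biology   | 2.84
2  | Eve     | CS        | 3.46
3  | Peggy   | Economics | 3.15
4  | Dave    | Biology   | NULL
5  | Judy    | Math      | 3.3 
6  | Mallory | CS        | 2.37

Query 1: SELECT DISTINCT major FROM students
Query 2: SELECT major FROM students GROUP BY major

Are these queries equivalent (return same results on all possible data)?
Yes, equivalent

Both queries return: [('Biology',), ('CS',), ('Economics',), ('Math',)]

Reason: Both get unique majors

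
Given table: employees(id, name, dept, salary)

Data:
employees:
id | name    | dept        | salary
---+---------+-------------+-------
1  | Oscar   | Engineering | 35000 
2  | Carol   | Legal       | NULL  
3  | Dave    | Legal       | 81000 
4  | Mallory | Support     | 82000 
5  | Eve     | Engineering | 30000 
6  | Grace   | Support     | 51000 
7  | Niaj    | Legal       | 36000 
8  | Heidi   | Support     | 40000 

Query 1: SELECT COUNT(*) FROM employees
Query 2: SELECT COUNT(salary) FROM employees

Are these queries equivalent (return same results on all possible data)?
No, not equivalent

Query 1 returns: [(8,)]
Query 2 returns: [(7,)]

Reason: COUNT(*) includes NULLs, COUNT(column) excludes them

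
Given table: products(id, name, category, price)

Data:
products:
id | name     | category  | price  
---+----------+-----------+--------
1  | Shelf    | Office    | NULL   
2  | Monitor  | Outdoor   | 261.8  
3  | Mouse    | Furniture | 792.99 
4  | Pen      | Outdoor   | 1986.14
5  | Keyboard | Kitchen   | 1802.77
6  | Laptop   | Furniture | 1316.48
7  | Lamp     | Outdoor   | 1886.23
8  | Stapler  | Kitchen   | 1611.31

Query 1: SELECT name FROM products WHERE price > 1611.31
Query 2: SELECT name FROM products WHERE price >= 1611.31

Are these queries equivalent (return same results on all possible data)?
No, not equivalent

Query 1 returns: [('Pen',), ('Keyboard',), ('Lamp',)]
Query 2 returns: [('Pen',), ('Keyboard',), ('Lamp',), ('Stapler',)]

Reason: > vs >= gives different results when price = 1611.31 exists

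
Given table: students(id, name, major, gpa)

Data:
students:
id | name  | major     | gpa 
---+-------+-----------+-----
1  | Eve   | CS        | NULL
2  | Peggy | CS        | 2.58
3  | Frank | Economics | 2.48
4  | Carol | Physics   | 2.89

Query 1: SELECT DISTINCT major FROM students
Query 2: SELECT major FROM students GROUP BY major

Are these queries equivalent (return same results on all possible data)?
Yes, equivalent

Both queries return: [('CS',), ('Economics',), ('Physics',)]

Reason: Both get unique majors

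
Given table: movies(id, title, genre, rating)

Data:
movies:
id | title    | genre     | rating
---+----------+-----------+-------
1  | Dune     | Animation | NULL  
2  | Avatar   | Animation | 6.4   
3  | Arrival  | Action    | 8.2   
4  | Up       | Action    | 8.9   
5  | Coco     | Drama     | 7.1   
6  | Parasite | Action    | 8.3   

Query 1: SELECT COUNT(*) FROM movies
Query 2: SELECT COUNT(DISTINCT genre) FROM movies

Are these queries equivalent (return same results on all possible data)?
No, not equivalent

Query 1 returns: [(6,)]
Query 2 returns: [(3,)]

Reason: COUNT(*) counts rows, COUNT(DISTINCT genre) counts unique genres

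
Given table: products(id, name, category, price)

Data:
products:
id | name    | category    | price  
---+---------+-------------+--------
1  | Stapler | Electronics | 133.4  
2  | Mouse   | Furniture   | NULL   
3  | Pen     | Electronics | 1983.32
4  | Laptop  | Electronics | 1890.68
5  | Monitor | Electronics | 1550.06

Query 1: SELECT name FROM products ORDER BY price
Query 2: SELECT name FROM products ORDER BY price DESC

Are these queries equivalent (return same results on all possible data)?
No, not equivalent

Query 1 returns: [('Mouse',), ('Stapler',), ('Monitor',), ('Laptop',), ('Pen',)]
Query 2 returns: [('Pen',), ('Laptop',), ('Monitor',), ('Stapler',), ('Mouse',)]

Reason: ASC vs DESC gives opposite ordering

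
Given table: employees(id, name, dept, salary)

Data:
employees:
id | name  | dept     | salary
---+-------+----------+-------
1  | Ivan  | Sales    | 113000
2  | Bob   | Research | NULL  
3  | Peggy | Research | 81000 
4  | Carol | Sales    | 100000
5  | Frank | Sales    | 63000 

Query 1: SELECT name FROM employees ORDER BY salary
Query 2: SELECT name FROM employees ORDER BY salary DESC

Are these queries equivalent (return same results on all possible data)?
No, not equivalent

Query 1 returns: [('Bob',), ('Frank',), ('Peggy',), ('Carol',), ('Ivan',)]
Query 2 returns: [('Ivan',), ('Carol',), ('Peggy',), ('Frank',), ('Bob',)]

Reason: ASC vs DESC gives opposite ordering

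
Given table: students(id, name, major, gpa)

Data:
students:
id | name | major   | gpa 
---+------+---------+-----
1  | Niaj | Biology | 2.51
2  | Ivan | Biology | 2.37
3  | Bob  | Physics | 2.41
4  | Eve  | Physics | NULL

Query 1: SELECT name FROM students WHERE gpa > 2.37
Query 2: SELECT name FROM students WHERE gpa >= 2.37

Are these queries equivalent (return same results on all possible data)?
No, not equivalent

Query 1 returns: [('Niaj',), ('Bob',)]
Query 2 returns: [('Niaj',), ('Ivan',), ('Bob',)]

Reason: > vs >= gives different results when gpa = 2.37 exists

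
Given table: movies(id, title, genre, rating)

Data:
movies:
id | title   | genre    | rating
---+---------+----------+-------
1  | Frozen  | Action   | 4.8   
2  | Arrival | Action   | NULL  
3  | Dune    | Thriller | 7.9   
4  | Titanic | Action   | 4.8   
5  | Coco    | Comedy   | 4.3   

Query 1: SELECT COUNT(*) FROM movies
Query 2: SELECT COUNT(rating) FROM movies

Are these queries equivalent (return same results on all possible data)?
No, not equivalent

Query 1 returns: [(5,)]
Query 2 returns: [(4,)]

Reason: COUNT(*) includes NULLs, COUNT(column) excludes them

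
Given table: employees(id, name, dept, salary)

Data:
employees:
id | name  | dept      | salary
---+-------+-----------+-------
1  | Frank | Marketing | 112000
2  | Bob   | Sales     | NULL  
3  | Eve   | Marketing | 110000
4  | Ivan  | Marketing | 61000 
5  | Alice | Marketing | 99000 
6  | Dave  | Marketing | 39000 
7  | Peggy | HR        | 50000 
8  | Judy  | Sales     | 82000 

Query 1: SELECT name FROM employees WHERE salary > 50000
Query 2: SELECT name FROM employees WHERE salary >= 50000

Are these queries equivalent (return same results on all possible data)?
No, not equivalent

Query 1 returns: [('Frank',), ('Eve',), ('Ivan',), ('Alice',), ('Judy',)]
Query 2 returns: [('Frank',), ('Eve',), ('Ivan',), ('Alice',), ('Peggy',), ('Judy',)]

Reason: > vs >= gives different results when salary = 50000 exists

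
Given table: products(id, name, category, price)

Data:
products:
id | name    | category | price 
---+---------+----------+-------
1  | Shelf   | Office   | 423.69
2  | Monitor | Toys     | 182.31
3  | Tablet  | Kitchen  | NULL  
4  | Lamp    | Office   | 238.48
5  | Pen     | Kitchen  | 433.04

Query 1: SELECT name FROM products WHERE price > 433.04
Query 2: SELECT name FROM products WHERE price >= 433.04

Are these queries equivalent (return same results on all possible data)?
No, not equivalent

Query 1 returns: []
Query 2 returns: [('Pen',)]

Reason: > vs >= gives different results when price = 433.04 exists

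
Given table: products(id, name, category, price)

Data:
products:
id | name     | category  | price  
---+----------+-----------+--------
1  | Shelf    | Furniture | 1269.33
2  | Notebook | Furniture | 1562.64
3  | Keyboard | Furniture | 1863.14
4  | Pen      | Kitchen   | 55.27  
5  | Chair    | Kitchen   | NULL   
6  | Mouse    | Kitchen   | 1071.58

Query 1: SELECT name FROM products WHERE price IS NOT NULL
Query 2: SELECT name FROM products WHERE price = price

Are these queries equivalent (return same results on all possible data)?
Yes, equivalent

Both queries return: [('Keyboard',), ('Mouse',), ('Notebook',), ('Pen',), ('Shelf',)]

Reason: IS NOT NULL vs self-equality (both exclude NULLs)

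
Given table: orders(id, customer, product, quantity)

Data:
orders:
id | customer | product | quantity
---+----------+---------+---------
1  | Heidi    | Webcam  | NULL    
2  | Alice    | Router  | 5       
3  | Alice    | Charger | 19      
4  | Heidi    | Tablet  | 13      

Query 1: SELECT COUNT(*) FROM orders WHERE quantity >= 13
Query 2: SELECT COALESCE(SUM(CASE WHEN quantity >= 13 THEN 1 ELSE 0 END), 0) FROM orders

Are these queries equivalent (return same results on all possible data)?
Yes, equivalent

Both queries return: [(2,)]

Reason: COUNT with WHERE vs conditional SUM (COALESCE handles empty-table NULL)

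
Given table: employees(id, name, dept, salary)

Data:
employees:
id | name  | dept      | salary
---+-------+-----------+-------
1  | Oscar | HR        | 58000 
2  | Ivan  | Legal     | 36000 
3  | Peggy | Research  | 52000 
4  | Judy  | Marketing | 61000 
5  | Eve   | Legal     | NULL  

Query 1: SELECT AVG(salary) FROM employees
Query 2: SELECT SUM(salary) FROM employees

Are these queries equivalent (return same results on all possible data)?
No, not equivalent

Query 1 returns: [(51750.0,)]
Query 2 returns: [(207000,)]

Reason: AVG vs SUM give different aggregate values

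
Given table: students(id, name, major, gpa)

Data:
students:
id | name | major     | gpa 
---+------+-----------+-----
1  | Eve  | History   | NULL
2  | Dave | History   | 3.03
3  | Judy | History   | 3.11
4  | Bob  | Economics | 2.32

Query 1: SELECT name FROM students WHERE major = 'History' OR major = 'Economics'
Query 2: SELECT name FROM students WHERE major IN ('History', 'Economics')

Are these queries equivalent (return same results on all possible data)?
Yes, equivalent

Both queries return: [('Bob',), ('Dave',), ('Eve',), ('Judy',)]

Reason: OR vs IN are equivalent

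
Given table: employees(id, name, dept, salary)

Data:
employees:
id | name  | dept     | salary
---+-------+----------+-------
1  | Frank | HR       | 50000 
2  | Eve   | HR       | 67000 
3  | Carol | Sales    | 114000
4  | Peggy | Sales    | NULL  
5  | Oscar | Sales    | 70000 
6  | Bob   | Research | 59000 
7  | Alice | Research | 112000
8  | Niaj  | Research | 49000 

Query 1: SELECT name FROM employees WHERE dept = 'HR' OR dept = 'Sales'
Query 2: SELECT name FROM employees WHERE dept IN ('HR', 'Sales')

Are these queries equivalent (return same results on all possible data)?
Yes, equivalent

Both queries return: [('Carol',), ('Eve',), ('Frank',), ('Oscar',), ('Peggy',)]

Reason: OR vs IN are equivalent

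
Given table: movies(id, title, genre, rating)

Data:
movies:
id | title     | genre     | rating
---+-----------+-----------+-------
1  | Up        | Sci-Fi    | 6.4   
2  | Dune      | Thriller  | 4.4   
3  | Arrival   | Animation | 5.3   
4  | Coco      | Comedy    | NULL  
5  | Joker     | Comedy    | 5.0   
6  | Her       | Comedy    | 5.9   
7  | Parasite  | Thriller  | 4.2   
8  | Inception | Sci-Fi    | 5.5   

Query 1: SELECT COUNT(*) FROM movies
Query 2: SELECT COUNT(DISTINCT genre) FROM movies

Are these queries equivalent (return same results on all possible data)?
No, not equivalent

Query 1 returns: [(8,)]
Query 2 returns: [(4,)]

Reason: COUNT(*) counts rows, COUNT(DISTINCT genre) counts unique genres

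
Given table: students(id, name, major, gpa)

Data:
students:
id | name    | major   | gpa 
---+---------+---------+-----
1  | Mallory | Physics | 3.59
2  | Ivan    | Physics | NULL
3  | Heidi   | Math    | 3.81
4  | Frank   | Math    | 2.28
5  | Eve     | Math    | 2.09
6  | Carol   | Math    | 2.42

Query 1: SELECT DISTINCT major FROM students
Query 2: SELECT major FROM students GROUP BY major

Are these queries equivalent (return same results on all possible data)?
Yes, equivalent

Both queries return: [('Math',), ('Physics',)]

Reason: Both get unique majors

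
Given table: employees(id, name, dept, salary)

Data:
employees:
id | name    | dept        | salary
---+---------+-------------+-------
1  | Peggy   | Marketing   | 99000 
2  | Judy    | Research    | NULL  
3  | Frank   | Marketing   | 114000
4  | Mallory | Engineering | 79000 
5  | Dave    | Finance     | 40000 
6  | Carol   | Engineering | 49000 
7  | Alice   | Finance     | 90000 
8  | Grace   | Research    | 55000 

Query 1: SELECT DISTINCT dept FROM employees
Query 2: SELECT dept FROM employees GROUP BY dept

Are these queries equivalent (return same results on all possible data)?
Yes, equivalent

Both queries return: [('Engineering',), ('Finance',), ('Marketing',), ('Research',)]

Reason: Both get unique depts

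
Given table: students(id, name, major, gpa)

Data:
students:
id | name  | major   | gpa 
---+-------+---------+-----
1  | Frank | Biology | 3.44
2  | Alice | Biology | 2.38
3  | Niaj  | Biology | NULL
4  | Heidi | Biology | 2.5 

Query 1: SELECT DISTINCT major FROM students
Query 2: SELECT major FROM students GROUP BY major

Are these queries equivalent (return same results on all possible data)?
Yes, equivalent

Both queries return: [('Biology',)]

Reason: Both get unique majors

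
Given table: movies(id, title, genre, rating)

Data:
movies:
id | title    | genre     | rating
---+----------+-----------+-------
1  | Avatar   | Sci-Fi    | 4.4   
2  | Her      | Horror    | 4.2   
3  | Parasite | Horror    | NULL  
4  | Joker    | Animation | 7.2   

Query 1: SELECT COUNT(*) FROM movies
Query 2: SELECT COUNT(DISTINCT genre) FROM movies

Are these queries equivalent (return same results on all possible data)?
No, not equivalent

Query 1 returns: [(4,)]
Query 2 returns: [(3,)]

Reason: COUNT(*) counts rows, COUNT(DISTINCT genre) counts unique genres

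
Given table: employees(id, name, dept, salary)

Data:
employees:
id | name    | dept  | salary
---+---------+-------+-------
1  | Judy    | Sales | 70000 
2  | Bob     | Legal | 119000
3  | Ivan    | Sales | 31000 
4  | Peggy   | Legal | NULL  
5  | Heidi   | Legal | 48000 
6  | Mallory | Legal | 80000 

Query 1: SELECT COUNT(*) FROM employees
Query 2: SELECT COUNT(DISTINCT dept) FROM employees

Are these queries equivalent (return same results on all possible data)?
No, not equivalent

Query 1 returns: [(6,)]
Query 2 returns: [(2,)]

Reason: COUNT(*) counts rows, COUNT(DISTINCT dept) counts unique depts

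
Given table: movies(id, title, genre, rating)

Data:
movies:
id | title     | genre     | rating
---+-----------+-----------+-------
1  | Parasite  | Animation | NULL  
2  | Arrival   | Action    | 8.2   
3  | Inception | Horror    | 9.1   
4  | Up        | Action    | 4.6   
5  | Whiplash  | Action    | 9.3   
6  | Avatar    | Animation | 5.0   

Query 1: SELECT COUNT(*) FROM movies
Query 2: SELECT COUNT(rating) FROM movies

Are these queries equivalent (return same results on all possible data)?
No, not equivalent

Query 1 returns: [(6,)]
Query 2 returns: [(5,)]

Reason: COUNT(*) includes NULLs, COUNT(column) excludes them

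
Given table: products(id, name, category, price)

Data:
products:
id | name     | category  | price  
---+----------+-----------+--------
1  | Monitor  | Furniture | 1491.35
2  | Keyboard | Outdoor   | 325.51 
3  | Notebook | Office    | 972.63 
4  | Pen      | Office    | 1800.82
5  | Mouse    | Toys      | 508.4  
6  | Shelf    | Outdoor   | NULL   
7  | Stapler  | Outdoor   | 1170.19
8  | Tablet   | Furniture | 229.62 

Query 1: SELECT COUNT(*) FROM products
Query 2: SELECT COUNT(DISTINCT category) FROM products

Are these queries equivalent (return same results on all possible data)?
No, not equivalent

Query 1 returns: [(8,)]
Query 2 returns: [(4,)]

Reason: COUNT(*) counts rows, COUNT(DISTINCT category) counts unique categorys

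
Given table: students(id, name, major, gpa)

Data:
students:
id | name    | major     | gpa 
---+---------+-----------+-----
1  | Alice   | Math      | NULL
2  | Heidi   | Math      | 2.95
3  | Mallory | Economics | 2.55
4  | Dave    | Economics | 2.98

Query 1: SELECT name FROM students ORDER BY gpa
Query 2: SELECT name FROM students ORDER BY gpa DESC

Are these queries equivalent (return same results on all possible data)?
No, not equivalent

Query 1 returns: [('Alice',), ('Mallory',), ('Heidi',), ('Dave',)]
Query 2 returns: [('Dave',), ('Heidi',), ('Mallory',), ('Alice',)]

Reason: ASC vs DESC gives opposite ordering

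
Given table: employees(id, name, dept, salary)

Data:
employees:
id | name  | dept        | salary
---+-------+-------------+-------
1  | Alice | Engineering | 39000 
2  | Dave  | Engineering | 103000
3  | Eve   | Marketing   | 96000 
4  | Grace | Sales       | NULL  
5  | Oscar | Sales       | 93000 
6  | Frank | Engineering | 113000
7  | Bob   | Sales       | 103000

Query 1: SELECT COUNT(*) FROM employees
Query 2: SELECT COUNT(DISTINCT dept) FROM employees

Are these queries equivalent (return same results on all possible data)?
No, not equivalent

Query 1 returns: [(7,)]
Query 2 returns: [(3,)]

Reason: COUNT(*) counts rows, COUNT(DISTINCT dept) counts unique depts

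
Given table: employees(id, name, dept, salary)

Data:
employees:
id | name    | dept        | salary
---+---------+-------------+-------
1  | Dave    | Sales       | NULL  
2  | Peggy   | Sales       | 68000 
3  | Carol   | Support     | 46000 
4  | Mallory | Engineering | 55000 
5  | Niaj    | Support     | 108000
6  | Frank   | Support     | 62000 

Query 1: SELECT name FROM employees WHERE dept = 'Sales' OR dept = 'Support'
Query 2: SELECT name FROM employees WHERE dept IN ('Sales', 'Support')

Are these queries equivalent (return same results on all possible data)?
Yes, equivalent

Both queries return: [('Carol',), ('Dave',), ('Frank',), ('Niaj',), ('Peggy',)]

Reason: OR vs IN are equivalent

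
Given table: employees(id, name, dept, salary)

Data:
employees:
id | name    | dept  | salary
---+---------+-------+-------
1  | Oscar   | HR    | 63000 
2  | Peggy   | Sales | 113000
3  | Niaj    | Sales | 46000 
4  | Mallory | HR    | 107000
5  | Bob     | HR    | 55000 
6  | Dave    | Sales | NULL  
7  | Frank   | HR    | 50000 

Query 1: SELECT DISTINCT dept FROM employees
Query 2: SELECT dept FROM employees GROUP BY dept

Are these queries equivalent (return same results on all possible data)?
Yes, equivalent

Both queries return: [('HR',), ('Sales',)]

Reason: Both get unique depts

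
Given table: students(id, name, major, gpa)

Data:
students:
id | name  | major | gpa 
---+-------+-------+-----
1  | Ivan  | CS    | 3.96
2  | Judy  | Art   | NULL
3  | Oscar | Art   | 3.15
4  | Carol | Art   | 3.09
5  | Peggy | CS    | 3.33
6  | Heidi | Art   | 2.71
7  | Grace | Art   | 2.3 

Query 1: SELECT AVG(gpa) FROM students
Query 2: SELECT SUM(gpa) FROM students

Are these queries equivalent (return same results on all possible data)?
No, not equivalent

Query 1 returns: [(3.09,)]
Query 2 returns: [(18.54,)]

Reason: AVG vs SUM give different aggregate values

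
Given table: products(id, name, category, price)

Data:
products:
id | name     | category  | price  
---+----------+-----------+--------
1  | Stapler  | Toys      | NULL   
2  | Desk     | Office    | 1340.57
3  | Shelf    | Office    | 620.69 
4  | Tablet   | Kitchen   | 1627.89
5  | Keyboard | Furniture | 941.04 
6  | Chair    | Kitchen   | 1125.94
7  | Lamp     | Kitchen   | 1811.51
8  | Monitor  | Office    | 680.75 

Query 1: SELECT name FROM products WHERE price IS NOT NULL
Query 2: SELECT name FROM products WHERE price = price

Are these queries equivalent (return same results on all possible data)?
Yes, equivalent

Both queries return: [('Chair',), ('Desk',), ('Keyboard',), ('Lamp',), ('Monitor',), ('Shelf',), ('Tablet',)]

Reason: IS NOT NULL vs self-equality (both exclude NULLs)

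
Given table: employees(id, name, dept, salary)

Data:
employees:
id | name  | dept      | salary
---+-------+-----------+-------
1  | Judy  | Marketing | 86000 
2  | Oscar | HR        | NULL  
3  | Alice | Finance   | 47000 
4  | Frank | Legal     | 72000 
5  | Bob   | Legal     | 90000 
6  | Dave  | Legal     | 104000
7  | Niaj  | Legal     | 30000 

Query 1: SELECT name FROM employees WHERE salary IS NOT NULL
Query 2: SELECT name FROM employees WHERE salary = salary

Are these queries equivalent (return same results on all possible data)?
Yes, equivalent

Both queries return: [('Alice',), ('Bob',), ('Dave',), ('Frank',), ('Judy',), ('Niaj',)]

Reason: IS NOT NULL vs self-equality (both exclude NULLs)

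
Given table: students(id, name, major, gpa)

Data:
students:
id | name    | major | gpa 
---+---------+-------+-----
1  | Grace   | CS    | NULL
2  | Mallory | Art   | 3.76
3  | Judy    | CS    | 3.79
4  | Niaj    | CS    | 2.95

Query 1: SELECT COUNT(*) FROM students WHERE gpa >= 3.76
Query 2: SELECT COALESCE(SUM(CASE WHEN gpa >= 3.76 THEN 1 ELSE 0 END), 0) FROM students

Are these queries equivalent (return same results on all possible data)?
Yes, equivalent

Both queries return: [(2,)]

Reason: COUNT with WHERE vs conditional SUM (COALESCE handles empty-table NULL)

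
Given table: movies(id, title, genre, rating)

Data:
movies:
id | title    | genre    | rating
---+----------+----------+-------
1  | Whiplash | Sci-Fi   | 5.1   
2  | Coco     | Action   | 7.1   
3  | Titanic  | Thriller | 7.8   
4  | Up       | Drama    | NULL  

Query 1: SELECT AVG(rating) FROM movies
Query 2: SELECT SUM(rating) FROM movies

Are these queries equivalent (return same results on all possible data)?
No, not equivalent

Query 1 returns: [(6.666666666666667,)]
Query 2 returns: [(20.0,)]

Reason: AVG vs SUM give different aggregate values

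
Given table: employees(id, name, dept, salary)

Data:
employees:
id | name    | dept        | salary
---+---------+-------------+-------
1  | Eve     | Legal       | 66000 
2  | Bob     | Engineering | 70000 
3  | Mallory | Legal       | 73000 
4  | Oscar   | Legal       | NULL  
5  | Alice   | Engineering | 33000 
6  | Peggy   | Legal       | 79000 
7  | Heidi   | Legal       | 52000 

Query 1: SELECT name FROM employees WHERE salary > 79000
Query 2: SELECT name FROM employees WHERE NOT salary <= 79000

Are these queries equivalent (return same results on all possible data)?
Yes, equivalent

Both queries return: []

Reason: Both filter salary > 79000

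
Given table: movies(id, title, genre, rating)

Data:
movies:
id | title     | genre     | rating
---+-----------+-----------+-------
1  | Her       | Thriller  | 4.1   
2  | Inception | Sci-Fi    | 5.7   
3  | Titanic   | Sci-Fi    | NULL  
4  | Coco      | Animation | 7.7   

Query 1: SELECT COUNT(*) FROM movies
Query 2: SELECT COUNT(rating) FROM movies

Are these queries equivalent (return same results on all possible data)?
No, not equivalent

Query 1 returns: [(4,)]
Query 2 returns: [(3,)]

Reason: COUNT(*) includes NULLs, COUNT(column) excludes them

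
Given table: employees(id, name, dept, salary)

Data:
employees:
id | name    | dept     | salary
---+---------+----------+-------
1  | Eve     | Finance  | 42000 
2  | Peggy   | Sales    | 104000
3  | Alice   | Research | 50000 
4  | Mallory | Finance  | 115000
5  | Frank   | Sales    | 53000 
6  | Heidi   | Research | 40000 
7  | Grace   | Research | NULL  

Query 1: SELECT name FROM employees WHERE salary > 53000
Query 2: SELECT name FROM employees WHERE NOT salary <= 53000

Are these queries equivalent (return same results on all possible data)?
Yes, equivalent

Both queries return: [('Mallory',), ('Peggy',)]

Reason: Both filter salary > 53000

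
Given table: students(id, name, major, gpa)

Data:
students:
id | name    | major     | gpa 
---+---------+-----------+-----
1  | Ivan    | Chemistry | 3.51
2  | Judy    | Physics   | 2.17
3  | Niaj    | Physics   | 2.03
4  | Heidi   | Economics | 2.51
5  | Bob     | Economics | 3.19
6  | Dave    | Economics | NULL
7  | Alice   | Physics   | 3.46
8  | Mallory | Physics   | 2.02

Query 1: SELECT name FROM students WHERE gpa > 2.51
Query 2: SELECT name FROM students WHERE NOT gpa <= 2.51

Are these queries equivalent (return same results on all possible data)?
Yes, equivalent

Both queries return: [('Alice',), ('Bob',), ('Ivan',)]

Reason: Both filter gpa > 2.51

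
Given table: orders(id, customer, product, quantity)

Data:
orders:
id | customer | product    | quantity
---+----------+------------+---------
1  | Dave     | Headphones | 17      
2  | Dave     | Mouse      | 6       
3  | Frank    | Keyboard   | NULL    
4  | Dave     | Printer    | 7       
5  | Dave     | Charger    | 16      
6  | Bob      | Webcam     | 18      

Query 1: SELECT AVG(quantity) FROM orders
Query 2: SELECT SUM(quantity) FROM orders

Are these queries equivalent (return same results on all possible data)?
No, not equivalent

Query 1 returns: [(12.8,)]
Query 2 returns: [(64,)]

Reason: AVG vs SUM give different aggregate values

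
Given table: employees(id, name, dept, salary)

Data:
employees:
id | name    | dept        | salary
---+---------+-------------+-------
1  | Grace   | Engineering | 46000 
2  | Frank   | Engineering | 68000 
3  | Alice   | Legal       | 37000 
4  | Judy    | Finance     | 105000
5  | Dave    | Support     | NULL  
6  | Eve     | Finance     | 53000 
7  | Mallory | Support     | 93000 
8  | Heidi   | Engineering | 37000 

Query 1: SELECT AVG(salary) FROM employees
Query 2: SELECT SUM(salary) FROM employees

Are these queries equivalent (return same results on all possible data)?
No, not equivalent

Query 1 returns: [(62714.28571428572,)]
Query 2 returns: [(439000,)]

Reason: AVG vs SUM give different aggregate values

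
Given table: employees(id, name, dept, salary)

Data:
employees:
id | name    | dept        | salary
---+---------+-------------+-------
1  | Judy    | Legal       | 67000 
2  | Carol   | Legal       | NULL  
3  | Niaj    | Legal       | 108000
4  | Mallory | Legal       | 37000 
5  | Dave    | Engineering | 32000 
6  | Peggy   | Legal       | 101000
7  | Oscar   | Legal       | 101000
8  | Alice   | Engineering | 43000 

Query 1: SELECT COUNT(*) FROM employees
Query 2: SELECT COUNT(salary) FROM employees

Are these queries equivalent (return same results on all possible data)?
No, not equivalent

Query 1 returns: [(8,)]
Query 2 returns: [(7,)]

Reason: COUNT(*) includes NULLs, COUNT(column) excludes them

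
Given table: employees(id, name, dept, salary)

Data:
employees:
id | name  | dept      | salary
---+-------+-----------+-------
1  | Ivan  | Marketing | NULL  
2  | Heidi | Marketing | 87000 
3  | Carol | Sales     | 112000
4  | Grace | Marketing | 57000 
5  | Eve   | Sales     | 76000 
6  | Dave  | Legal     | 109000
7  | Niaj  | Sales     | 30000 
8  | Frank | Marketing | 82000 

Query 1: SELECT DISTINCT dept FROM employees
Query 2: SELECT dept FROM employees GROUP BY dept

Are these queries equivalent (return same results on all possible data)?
Yes, equivalent

Both queries return: [('Legal',), ('Marketing',), ('Sales',)]

Reason: Both get unique depts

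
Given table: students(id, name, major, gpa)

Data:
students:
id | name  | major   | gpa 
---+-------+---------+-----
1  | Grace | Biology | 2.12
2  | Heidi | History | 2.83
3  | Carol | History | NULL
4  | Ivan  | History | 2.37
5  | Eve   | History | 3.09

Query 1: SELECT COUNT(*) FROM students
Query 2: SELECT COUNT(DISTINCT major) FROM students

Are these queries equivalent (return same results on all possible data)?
No, not equivalent

Query 1 returns: [(5,)]
Query 2 returns: [(2,)]

Reason: COUNT(*) counts rows, COUNT(DISTINCT major) counts unique majors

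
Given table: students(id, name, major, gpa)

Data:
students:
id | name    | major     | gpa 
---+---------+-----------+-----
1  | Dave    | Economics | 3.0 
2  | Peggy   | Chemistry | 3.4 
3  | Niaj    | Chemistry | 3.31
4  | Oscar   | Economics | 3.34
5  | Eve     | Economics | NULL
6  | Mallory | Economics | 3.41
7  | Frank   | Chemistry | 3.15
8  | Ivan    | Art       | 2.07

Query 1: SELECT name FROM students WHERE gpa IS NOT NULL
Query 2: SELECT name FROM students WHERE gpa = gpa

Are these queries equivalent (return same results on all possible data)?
Yes, equivalent

Both queries return: [('Dave',), ('Frank',), ('Ivan',), ('Mallory',), ('Niaj',), ('Oscar',), ('Peggy',)]

Reason: IS NOT NULL vs self-equality (both exclude NULLs)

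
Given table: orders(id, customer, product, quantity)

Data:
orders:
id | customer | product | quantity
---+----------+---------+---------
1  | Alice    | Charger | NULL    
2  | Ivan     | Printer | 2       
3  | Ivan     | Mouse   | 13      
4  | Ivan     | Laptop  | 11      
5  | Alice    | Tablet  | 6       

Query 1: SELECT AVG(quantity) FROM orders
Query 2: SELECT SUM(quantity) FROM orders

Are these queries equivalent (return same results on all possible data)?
No, not equivalent

Query 1 returns: [(8.0,)]
Query 2 returns: [(32,)]

Reason: AVG vs SUM give different aggregate values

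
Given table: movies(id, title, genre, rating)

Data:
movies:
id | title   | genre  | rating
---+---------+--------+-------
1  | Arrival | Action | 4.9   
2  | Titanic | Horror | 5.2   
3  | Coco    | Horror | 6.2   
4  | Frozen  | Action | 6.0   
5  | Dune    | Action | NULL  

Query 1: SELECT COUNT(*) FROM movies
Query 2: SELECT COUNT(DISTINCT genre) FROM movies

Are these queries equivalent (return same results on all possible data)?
No, not equivalent

Query 1 returns: [(5,)]
Query 2 returns: [(2,)]

Reason: COUNT(*) counts rows, COUNT(DISTINCT genre) counts unique genres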